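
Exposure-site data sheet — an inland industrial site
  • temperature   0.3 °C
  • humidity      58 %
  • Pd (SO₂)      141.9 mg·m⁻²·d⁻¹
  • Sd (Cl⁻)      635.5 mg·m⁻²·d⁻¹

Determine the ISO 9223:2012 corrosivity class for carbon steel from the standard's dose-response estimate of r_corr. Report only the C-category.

carbon steel: f(T) = +0.150·(T−10) [T≤10 °C] = -1.4550
  SO₂ term: 1.77·141.9^0.52·exp(0.02·58-1.4550) = 17.33
  Cl⁻ term: 0.102·635.5^0.62·exp(0.033·58+0.04·0.3) = 38.28
  sum: 17.33 + 38.28 → r_corr = 55.61 μm/a
ISO 9223 Table 2 (carbon steel): 50 < 55.6 ≤ 80 μm/a ⇒ C4

C4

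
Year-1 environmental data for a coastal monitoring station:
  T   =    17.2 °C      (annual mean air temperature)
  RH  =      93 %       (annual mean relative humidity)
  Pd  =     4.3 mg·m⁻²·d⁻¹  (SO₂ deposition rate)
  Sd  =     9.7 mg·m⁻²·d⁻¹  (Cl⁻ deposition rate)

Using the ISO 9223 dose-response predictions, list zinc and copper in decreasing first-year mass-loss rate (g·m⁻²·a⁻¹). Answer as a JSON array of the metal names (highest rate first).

["copper", "zinc"]

zinc: temperature factor f = -0.071·(7.2) = -0.5112
  Pd branch = 0.0129·Pd^0.44·e^(0.046·RH+f) = 1.06 μm/a
  Cl⁻ term: 0.0175·9.7^0.57·exp(0.008·93+0.085·17.2) = 0.5802
  sum: 1.06 + 0.5802 → r_corr = 1.64 μm/a
  mass loss = 1.64 μm/a × 7.14 g/cm³ = 11.71 g·m⁻²·a⁻¹
copper: temperature factor f = -0.080·(7.2) = -0.5760
  SO₂ term: 0.0053·4.3^0.26·exp(0.059·93-0.5760) = 1.051
  Sd branch = 0.01025·Sd^0.27·e^(0.036·RH+0.049·T) = 1.251 μm/a
  sum: 1.051 + 1.251 → r_corr = 2.302 μm/a
  mass loss = 2.302 μm/a × 8.96 g/cm³ = 20.63 g·m⁻²·a⁻¹
Ordering by g·m⁻²·a⁻¹: copper (20.6) > zinc (11.7)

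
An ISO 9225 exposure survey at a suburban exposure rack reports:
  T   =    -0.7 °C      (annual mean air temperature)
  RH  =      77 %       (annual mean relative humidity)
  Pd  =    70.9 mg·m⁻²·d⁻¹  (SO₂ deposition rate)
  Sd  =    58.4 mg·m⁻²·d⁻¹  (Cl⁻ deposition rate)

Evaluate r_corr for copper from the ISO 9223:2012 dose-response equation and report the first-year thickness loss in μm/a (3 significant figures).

copper: temperature factor f = +0.126·(-10.7) = -1.3482
  sulphur-dioxide contribution → 0.3917 μm/a
  chloride contribution → 0.4749 μm/a
  total first-year rate 0.8666 μm/a

r_corr = 0.867 μm/a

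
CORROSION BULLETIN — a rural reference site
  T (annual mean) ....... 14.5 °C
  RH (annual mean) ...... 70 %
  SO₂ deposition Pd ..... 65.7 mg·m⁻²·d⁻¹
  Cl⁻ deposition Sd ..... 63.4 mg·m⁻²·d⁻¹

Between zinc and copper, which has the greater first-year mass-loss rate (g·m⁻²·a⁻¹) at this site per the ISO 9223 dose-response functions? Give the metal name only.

zinc

zinc: T>10 °C ⇒ hinge -0.071·(14.5−10) = -0.3195
  SO₂ term: 0.0129·65.7^0.44·exp(0.046·70-0.3195) = 1.479
  Sd branch = 0.0175·Sd^0.57·e^(0.008·RH+0.085·T) = 1.119 μm/a
  sum: 1.479 + 1.119 → r_corr = 2.598 μm/a
  mass loss = 2.598 μm/a × 7.14 g/cm³ = 18.55 g·m⁻²·a⁻¹
copper: T>10 °C ⇒ hinge -0.080·(14.5−10) = -0.3600
  SO₂ term: 0.0053·65.7^0.26·exp(0.059·70-0.3600) = 0.6825
  Cl⁻ term: 0.01025·63.4^0.27·exp(0.036·70+0.049·14.5) = 0.7948
  sum: 0.6825 + 0.7948 → r_corr = 1.477 μm/a
  mass loss = 1.477 μm/a × 8.96 g/cm³ = 13.24 g·m⁻²·a⁻¹
Ordering by g·m⁻²·a⁻¹: zinc (18.5) > copper (13.2)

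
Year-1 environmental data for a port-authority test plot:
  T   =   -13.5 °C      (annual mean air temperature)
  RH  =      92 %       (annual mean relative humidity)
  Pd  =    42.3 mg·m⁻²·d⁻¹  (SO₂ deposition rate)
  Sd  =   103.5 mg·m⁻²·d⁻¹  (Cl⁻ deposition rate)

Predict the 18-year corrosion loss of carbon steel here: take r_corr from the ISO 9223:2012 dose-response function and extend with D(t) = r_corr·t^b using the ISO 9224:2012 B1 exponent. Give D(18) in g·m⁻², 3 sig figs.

carbon steel: temperature factor f = +0.150·(-23.5) = -3.5250
  Pd branch = 1.77·Pd^0.52·e^(0.02·RH+f) = 2.301 μm/a
  Sd branch = 0.102·Sd^0.62·e^(0.033·RH+0.04·T) = 21.97 μm/a
  sum: 2.301 + 21.97 → r_corr = 24.27 μm/a
ISO 9224: D(t) = r_corr · t^b with b = 0.523 (carbon steel, B1)
  D(18) = 24.27 × 18^0.523 = 24.27 × 4.534 = 110.1 μm
  Mass loss = 110.1 μm × 7.85 g/cm³ = 864 g·m⁻²

D(18) = 864 g·m⁻²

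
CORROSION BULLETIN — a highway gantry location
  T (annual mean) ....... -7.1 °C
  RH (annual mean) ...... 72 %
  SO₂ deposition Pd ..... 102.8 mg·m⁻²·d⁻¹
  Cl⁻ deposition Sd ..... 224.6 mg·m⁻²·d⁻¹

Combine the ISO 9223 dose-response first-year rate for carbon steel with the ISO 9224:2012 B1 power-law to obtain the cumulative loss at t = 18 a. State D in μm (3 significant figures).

D(18) = 137 μm

carbon steel: T≤10 °C ⇒ hinge +0.150·(-7.1−10) = -2.5650
  Pd branch = 1.77·Pd^0.52·e^(0.02·RH+f) = 6.392 μm/a
  Cl⁻ term: 0.102·224.6^0.62·exp(0.033·72+0.04·-7.1) = 23.71
  sum: 6.392 + 23.71 → r_corr = 30.11 μm/a
ISO 9224: D(t) = r_corr · t^b with b = 0.523 (carbon steel, B1)
  D(18) = 30.11 × 18^0.523 = 30.11 × 4.534 = 136.5 μm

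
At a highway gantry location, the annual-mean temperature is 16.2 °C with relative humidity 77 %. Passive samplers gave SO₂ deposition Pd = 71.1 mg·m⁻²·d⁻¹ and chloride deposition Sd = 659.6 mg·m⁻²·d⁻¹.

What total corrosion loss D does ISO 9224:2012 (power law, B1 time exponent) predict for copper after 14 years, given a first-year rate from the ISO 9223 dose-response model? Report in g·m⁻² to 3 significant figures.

copper: f(T) = -0.080·(T−10) [T>10 °C] = -0.4960
  SO₂ term: 0.0053·71.1^0.26·exp(0.059·77-0.4960) = 0.9191
  Cl⁻ term: 0.01025·659.6^0.27·exp(0.036·77+0.049·16.2) = 2.092
  sum: 0.9191 + 2.092 → r_corr = 3.011 μm/a
Power-law: D(14) = r_corr · 14^0.667
  D(14) = 3.011 × 14^0.667 = 3.011 × 5.814 = 17.51 μm
  Mass loss = 17.51 μm × 8.96 g/cm³ = 156.8 g·m⁻²

D(14) = 157 g·m⁻²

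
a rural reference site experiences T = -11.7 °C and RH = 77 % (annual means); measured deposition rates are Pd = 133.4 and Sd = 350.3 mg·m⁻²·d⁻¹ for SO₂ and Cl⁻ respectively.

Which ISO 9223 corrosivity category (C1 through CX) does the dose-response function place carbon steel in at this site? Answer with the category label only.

C3

carbon steel: T≤10 °C ⇒ hinge +0.150·(-11.7−10) = -3.2550
  SO₂ term: 1.77·133.4^0.52·exp(0.02·77-3.2550) = 4.057
  Sd branch = 0.102·Sd^0.62·e^(0.033·RH+0.04·T) = 30.65 μm/a
  sum: 4.057 + 30.65 → r_corr = 34.71 μm/a
Category bounds: 25…50 μm/a bracket r_corr ⇒ C3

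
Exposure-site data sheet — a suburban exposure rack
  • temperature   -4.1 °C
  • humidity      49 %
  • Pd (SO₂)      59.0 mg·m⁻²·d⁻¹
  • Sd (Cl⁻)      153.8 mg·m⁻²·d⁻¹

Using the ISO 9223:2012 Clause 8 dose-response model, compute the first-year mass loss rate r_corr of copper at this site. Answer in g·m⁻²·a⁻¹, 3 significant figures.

r_corr = 2.13 g·m⁻²·a⁻¹

copper: f(T) = +0.126·(T−10) [T≤10 °C] = -1.7766
  Pd branch = 0.0053·Pd^0.26·e^(0.059·RH+f) = 0.04663 μm/a
  Sd branch = 0.01025·Sd^0.27·e^(0.036·RH+0.049·T) = 0.1906 μm/a
  sum: 0.04663 + 0.1906 → r_corr = 0.2372 μm/a
Convert to mass loss: 0.2372 μm/a × 8.96 g/cm³ = 2.125 g·m⁻²·a⁻¹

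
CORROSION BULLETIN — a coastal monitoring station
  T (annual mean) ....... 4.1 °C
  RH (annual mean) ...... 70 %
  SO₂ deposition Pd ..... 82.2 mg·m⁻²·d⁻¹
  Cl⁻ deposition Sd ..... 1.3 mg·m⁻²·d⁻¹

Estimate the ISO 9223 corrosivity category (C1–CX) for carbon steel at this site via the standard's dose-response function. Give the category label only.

carbon steel: temperature factor f = +0.150·(-5.9) = -0.8850
  Pd branch = 1.77·Pd^0.52·e^(0.02·RH+f) = 29.33 μm/a
  Sd branch = 0.102·Sd^0.62·e^(0.033·RH+0.04·T) = 1.425 μm/a
  sum: 29.33 + 1.425 → r_corr = 30.76 μm/a
Category bounds: 25…50 μm/a bracket r_corr ⇒ C3

C3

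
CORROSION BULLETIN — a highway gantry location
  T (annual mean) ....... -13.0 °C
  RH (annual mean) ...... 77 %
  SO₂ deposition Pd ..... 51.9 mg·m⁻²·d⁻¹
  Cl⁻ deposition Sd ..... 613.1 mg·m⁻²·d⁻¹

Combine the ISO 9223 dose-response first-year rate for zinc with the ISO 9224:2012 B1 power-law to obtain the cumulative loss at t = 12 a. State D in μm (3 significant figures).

zinc: T≤10 °C ⇒ hinge +0.038·(-13.0−10) = -0.8740
  SO₂ term: 0.0129·51.9^0.44·exp(0.046·77-0.8740) = 1.057
  Sd branch = 0.0175·Sd^0.57·e^(0.008·RH+0.085·T) = 0.4164 μm/a
  sum: 1.057 + 0.4164 → r_corr = 1.473 μm/a
Power-law: D(12) = r_corr · 12^0.813
  D(12) = 1.473 × 12^0.813 = 1.473 × 7.54 = 11.11 μm

D(12) = 11.1 μm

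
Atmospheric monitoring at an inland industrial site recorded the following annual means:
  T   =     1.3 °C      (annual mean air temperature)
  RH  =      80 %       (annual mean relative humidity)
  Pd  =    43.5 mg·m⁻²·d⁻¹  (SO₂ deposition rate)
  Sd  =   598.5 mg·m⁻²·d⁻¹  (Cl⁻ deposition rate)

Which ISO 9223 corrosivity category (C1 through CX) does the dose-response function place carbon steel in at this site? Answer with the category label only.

C5

carbon steel: temperature factor f = +0.150·(-8.7) = -1.3050
  sulphur-dioxide contribution → 16.91 μm/a
  chloride contribution → 79.34 μm/a
  total first-year rate 96.25 μm/a
96.3 μm/a falls in (80, 200] for carbon steel → category C5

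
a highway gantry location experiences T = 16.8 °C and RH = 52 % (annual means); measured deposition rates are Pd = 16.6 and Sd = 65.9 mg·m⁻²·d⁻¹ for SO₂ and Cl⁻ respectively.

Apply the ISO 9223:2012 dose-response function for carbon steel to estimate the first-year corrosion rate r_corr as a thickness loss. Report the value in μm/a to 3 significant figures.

r_corr = 29.9 μm/a

carbon steel: temperature factor f = -0.054·(6.8) = -0.3672
  SO₂ term: 1.77·16.6^0.52·exp(0.02·52-0.3672) = 14.95
  Sd branch = 0.102·Sd^0.62·e^(0.033·RH+0.04·T) = 14.91 μm/a
  sum: 14.95 + 14.91 → r_corr = 29.86 μm/a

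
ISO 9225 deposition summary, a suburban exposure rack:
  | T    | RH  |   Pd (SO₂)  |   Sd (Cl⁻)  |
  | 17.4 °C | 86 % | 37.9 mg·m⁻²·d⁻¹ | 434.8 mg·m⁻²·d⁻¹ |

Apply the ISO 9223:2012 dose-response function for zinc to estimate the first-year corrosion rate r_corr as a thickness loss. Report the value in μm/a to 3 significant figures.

zinc: f(T) = -0.071·(T−10) [T>10 °C] = -0.5254
  SO₂ term: 0.0129·37.9^0.44·exp(0.046·86-0.5254) = 1.973
  Sd branch = 0.0175·Sd^0.57·e^(0.008·RH+0.085·T) = 4.875 μm/a
  sum: 1.973 + 4.875 → r_corr = 6.848 μm/a

r_corr = 6.85 μm/a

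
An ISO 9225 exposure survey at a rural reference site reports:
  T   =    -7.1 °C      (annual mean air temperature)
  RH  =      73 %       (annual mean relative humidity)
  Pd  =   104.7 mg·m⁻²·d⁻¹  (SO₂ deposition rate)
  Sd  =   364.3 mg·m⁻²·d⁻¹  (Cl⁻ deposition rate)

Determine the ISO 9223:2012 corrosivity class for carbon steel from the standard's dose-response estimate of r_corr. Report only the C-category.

carbon steel: f(T) = +0.150·(T−10) [T≤10 °C] = -2.5650
  Pd branch = 1.77·Pd^0.52·e^(0.02·RH+f) = 6.583 μm/a
  Sd branch = 0.102·Sd^0.62·e^(0.033·RH+0.04·T) = 33.08 μm/a
  sum: 6.583 + 33.08 → r_corr = 39.66 μm/a
ISO 9223 Table 2 (carbon steel): 25 < 39.7 ≤ 50 μm/a ⇒ C3

C3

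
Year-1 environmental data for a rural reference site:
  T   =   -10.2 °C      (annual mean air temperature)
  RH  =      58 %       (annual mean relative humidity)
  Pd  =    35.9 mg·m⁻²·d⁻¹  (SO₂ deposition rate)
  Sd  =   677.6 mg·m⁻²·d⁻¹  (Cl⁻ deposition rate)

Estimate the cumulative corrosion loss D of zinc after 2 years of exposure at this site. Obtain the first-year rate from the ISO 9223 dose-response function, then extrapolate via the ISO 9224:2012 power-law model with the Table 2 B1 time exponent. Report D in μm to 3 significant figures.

D(2) = 1.58 μm

zinc: T≤10 °C ⇒ hinge +0.038·(-10.2−10) = -0.7676
  Pd branch = 0.0129·Pd^0.44·e^(0.046·RH+f) = 0.417 μm/a
  Sd branch = 0.0175·Sd^0.57·e^(0.008·RH+0.085·T) = 0.4805 μm/a
  r_corr = 0.417 + 0.4805 = 0.8975 μm/a
Long-term exponent b (ISO 9224 Table 2, B1) = 0.813
  D(2) = 0.8975 × 2^0.813 = 0.8975 × 1.757 = 1.577 μm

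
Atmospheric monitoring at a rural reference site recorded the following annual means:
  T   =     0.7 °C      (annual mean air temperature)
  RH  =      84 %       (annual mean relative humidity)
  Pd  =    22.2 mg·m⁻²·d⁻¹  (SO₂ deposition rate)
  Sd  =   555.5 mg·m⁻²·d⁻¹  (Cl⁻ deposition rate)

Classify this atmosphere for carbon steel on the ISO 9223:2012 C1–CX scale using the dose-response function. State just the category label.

carbon steel: temperature factor f = +0.150·(-9.3) = -1.3950
  sulphur-dioxide contribution → 11.8 μm/a
  chloride contribution → 84.4 μm/a
  ⇒ r_corr(carbon steel) = 96.2 μm/a
Category bounds: 80…200 μm/a bracket r_corr ⇒ C5

C5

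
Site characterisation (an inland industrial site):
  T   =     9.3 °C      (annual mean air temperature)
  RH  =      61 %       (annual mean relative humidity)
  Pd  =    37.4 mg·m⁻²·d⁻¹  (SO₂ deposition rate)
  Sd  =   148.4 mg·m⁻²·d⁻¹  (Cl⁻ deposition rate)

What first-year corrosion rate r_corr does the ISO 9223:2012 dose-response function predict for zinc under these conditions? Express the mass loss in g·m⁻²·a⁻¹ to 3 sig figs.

zinc: temperature factor f = +0.038·(-0.7) = -0.0266
  Pd branch = 0.0129·Pd^0.44·e^(0.046·RH+f) = 1.023 μm/a
  Sd branch = 0.0175·Sd^0.57·e^(0.008·RH+0.085·T) = 1.086 μm/a
  r_corr = 1.023 + 1.086 = 2.109 μm/a
Convert to mass loss: 2.109 μm/a × 7.14 g/cm³ = 15.06 g·m⁻²·a⁻¹

r_corr = 15.1 g·m⁻²·a⁻¹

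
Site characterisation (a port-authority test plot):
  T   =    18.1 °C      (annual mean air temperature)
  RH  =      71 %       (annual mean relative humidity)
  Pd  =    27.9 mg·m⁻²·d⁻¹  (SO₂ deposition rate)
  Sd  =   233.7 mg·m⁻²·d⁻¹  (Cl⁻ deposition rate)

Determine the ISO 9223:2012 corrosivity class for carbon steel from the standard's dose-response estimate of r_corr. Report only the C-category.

carbon steel: T>10 °C ⇒ hinge -0.054·(18.1−10) = -0.4374
  sulphur-dioxide contribution → 26.69 μm/a
  chloride contribution → 64.44 μm/a
  ⇒ r_corr(carbon steel) = 91.13 μm/a
ISO 9223 Table 2 (carbon steel): 80 < 91.1 ≤ 200 μm/a ⇒ C5

C5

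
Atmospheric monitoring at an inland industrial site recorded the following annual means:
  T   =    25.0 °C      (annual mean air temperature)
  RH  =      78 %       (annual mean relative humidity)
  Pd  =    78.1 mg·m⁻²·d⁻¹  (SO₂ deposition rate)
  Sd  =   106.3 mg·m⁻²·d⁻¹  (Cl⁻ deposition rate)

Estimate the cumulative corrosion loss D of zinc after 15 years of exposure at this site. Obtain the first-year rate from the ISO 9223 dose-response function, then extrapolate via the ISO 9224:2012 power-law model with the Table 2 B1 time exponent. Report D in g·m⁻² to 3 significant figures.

D(15) = 323 g·m⁻²

zinc: T>10 °C ⇒ hinge -0.071·(25.0−10) = -1.0650
  SO₂ term: 0.0129·78.1^0.44·exp(0.046·78-1.0650) = 1.094
  Sd branch = 0.0175·Sd^0.57·e^(0.008·RH+0.085·T) = 3.909 μm/a
  sum: 1.094 + 3.909 → r_corr = 5.003 μm/a
Power-law: D(15) = r_corr · 15^0.813
  D(15) = 5.003 × 15^0.813 = 5.003 × 9.04 = 45.23 μm
  Mass loss = 45.23 μm × 7.14 g/cm³ = 322.9 g·m⁻²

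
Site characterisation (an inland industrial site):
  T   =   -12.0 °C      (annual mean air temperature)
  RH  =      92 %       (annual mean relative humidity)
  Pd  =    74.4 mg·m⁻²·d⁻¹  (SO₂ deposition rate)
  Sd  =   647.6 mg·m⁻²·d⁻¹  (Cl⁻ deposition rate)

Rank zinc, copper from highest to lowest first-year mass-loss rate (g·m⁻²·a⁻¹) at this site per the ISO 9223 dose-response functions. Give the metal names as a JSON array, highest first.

zinc: T≤10 °C ⇒ hinge +0.038·(-12.0−10) = -0.8360
  SO₂ term: 0.0129·74.4^0.44·exp(0.046·92-0.8360) = 2.564
  Cl⁻ term: 0.0175·647.6^0.57·exp(0.008·92+0.085·-12.0) = 0.5274
  sum: 2.564 + 0.5274 → r_corr = 3.092 μm/a
  mass loss = 3.092 μm/a × 7.14 g/cm³ = 22.07 g·m⁻²·a⁻¹
copper: f(T) = +0.126·(T−10) [T≤10 °C] = -2.7720
  Pd branch = 0.0053·Pd^0.26·e^(0.059·RH+f) = 0.2314 μm/a
  Cl⁻ term: 0.01025·647.6^0.27·exp(0.036·92+0.049·-12.0) = 0.897
  r_corr = 0.2314 + 0.897 = 1.128 μm/a
  mass loss = 1.128 μm/a × 8.96 g/cm³ = 10.11 g·m⁻²·a⁻¹
Ordering by g·m⁻²·a⁻¹: zinc (22.1) > copper (10.1)

["zinc", "copper"]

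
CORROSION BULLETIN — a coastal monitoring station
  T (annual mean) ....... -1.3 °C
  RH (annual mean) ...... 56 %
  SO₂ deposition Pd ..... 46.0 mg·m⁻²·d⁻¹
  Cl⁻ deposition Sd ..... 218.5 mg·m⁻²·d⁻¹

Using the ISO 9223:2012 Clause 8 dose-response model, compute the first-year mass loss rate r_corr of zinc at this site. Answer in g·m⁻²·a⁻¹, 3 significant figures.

zinc: T≤10 °C ⇒ hinge +0.038·(-1.3−10) = -0.4294
  SO₂ term: 0.0129·46.0^0.44·exp(0.046·56-0.4294) = 0.5949
  Cl⁻ term: 0.0175·218.5^0.57·exp(0.008·56+0.085·-1.3) = 0.5286
  r_corr = 0.5949 + 0.5286 = 1.123 μm/a
Convert to mass loss: 1.123 μm/a × 7.14 g/cm³ = 8.022 g·m⁻²·a⁻¹

r_corr = 8.02 g·m⁻²·a⁻¹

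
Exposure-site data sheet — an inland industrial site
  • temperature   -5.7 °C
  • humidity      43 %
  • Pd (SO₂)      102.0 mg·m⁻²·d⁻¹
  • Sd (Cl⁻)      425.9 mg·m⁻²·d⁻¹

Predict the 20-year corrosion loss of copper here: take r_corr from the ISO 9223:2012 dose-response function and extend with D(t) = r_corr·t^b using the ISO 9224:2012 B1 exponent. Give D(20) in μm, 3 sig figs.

D(20) = 1.61 μm

copper: temperature factor f = +0.126·(-15.7) = -1.9782
  Pd branch = 0.0053·Pd^0.26·e^(0.059·RH+f) = 0.03085 μm/a
  Sd branch = 0.01025·Sd^0.27·e^(0.036·RH+0.049·T) = 0.1869 μm/a
  sum: 0.03085 + 0.1869 → r_corr = 0.2178 μm/a
ISO 9224: D(t) = r_corr · t^b with b = 0.667 (copper, B1)
  D(20) = 0.2178 × 20^0.667 = 0.2178 × 7.375 = 1.606 μm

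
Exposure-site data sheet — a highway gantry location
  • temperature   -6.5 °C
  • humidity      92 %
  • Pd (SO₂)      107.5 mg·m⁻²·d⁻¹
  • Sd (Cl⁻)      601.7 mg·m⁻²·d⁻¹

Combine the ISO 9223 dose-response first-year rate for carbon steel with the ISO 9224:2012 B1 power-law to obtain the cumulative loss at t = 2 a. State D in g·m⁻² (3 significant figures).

carbon steel: T≤10 °C ⇒ hinge +0.150·(-6.5−10) = -2.4750
  Pd branch = 1.77·Pd^0.52·e^(0.02·RH+f) = 10.68 μm/a
  Cl⁻ term: 0.102·601.7^0.62·exp(0.033·92+0.04·-6.5) = 86.58
  sum: 10.68 + 86.58 → r_corr = 97.26 μm/a
Long-term exponent b (ISO 9224 Table 2, B1) = 0.523
  D(2) = 97.26 × 2^0.523 = 97.26 × 1.437 = 139.8 μm
  Mass loss = 139.8 μm × 7.85 g/cm³ = 1097 g·m⁻²

D(2) = 1.10e+03 g·m⁻²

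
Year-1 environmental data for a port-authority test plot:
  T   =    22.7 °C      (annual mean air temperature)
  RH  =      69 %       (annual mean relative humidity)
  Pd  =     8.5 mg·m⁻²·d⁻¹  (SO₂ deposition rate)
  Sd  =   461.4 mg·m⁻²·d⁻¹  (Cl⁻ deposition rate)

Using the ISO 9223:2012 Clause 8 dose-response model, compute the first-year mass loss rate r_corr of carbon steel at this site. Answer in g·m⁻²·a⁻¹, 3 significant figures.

carbon steel: temperature factor f = -0.054·(12.7) = -0.6858
  SO₂ term: 1.77·8.5^0.52·exp(0.02·69-0.6858) = 10.78
  Sd branch = 0.102·Sd^0.62·e^(0.033·RH+0.04·T) = 110.5 μm/a
  sum: 10.78 + 110.5 → r_corr = 121.3 μm/a
Convert to mass loss: 121.3 μm/a × 7.85 g/cm³ = 952.5 g·m⁻²·a⁻¹

r_corr = 952 g·m⁻²·a⁻¹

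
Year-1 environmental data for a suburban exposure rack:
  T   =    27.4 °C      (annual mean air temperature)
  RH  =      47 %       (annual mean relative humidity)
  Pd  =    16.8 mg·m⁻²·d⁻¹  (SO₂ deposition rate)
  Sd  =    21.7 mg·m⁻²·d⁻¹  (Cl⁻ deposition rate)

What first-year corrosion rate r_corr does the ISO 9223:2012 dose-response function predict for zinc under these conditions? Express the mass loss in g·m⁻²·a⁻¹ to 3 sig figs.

r_corr = 11.6 g·m⁻²·a⁻¹

zinc: f(T) = -0.071·(T−10) [T>10 °C] = -1.2354
  sulphur-dioxide contribution → 0.1128 μm/a
  chloride contribution → 1.512 μm/a
  ⇒ r_corr(zinc) = 1.625 μm/a
Convert to mass loss: 1.625 μm/a × 7.14 g/cm³ = 11.6 g·m⁻²·a⁻¹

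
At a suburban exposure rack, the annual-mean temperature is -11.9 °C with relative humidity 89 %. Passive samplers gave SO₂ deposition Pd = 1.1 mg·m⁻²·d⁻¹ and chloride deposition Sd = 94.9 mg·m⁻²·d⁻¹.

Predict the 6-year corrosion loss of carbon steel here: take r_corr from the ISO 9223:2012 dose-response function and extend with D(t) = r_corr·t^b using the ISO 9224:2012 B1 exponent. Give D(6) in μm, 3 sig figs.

D(6) = 52.4 μm

carbon steel: f(T) = +0.150·(T−10) [T≤10 °C] = -3.2850
  SO₂ term: 1.77·1.1^0.52·exp(0.02·89-3.2850) = 0.4129
  Sd branch = 0.102·Sd^0.62·e^(0.033·RH+0.04·T) = 20.1 μm/a
  r_corr = 0.4129 + 20.1 = 20.52 μm/a
Power-law: D(6) = r_corr · 6^0.523
  D(6) = 20.52 × 6^0.523 = 20.52 × 2.553 = 52.37 μm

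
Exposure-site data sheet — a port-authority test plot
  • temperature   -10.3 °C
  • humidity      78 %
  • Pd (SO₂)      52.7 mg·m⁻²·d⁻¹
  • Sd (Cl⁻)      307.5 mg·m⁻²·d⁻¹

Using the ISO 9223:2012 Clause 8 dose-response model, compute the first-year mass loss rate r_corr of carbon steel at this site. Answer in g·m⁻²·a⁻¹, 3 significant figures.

r_corr = 267 g·m⁻²·a⁻¹

carbon steel: f(T) = +0.150·(T−10) [T≤10 °C] = -3.0450
  sulphur-dioxide contribution → 3.151 μm/a
  chloride contribution → 30.9 μm/a
  ⇒ r_corr(carbon steel) = 34.05 μm/a
Convert to mass loss: 34.05 μm/a × 7.85 g/cm³ = 267.3 g·m⁻²·a⁻¹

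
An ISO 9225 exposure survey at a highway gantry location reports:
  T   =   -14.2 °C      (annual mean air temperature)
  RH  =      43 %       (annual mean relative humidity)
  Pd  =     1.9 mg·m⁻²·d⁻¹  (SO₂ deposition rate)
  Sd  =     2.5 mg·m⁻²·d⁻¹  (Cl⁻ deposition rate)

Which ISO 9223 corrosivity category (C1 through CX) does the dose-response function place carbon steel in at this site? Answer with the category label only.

C1

carbon steel: f(T) = +0.150·(T−10) [T≤10 °C] = -3.6300
  SO₂ term: 1.77·1.9^0.52·exp(0.02·43-3.6300) = 0.1549
  Sd branch = 0.102·Sd^0.62·e^(0.033·RH+0.04·T) = 0.4216 μm/a
  sum: 0.1549 + 0.4216 → r_corr = 0.5765 μm/a
ISO 9223 Table 2 (carbon steel): 0 < 0.576 ≤ 1.3 μm/a ⇒ C1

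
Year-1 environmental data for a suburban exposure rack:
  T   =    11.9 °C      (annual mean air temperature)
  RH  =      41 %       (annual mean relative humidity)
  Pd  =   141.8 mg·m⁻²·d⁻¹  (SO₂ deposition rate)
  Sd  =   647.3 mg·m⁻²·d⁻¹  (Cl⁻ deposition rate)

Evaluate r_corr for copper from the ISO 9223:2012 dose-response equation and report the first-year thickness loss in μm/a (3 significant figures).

r_corr = 0.647 μm/a

copper: f(T) = -0.080·(T−10) [T>10 °C] = -0.1520
  Pd branch = 0.0053·Pd^0.26·e^(0.059·RH+f) = 0.1855 μm/a
  Sd branch = 0.01025·Sd^0.27·e^(0.036·RH+0.049·T) = 0.4613 μm/a
  r_corr = 0.1855 + 0.4613 = 0.6468 μm/a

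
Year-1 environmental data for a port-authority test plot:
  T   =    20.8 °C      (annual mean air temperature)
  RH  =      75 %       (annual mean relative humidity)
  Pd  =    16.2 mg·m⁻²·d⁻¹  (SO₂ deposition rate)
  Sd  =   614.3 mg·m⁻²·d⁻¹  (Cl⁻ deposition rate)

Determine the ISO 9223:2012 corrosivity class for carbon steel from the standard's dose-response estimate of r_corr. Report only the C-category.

C5

carbon steel: f(T) = -0.054·(T−10) [T>10 °C] = -0.5832
  sulphur-dioxide contribution → 18.84 μm/a
  chloride contribution → 149.1 μm/a
  ⇒ r_corr(carbon steel) = 168 μm/a
168 μm/a falls in (80, 200] for carbon steel → category C5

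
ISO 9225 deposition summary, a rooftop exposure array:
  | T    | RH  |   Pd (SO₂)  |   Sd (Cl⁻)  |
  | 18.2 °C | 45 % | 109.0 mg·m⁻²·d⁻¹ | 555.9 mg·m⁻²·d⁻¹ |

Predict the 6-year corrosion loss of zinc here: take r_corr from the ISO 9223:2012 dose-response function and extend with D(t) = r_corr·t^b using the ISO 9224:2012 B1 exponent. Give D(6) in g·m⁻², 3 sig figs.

D(6) = 146 g·m⁻²

zinc: f(T) = -0.071·(T−10) [T>10 °C] = -0.5822
  SO₂ term: 0.0129·109.0^0.44·exp(0.046·45-0.5822) = 0.45
  Sd branch = 0.0175·Sd^0.57·e^(0.008·RH+0.085·T) = 4.324 μm/a
  sum: 0.45 + 4.324 → r_corr = 4.774 μm/a
Power-law: D(6) = r_corr · 6^0.813
  D(6) = 4.774 × 6^0.813 = 4.774 × 4.292 = 20.49 μm
  Mass loss = 20.49 μm × 7.14 g/cm³ = 146.3 g·m⁻²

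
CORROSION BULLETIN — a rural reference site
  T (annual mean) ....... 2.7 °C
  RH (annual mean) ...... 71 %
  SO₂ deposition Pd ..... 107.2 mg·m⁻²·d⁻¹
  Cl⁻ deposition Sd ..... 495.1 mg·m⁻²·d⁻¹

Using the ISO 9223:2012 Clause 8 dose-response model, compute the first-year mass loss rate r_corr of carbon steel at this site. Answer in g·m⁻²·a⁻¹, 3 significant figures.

r_corr = 654 g·m⁻²·a⁻¹

carbon steel: T≤10 °C ⇒ hinge +0.150·(2.7−10) = -1.0950
  SO₂ term: 1.77·107.2^0.52·exp(0.02·71-1.0950) = 27.85
  Cl⁻ term: 0.102·495.1^0.62·exp(0.033·71+0.04·2.7) = 55.43
  sum: 27.85 + 55.43 → r_corr = 83.28 μm/a
Convert to mass loss: 83.28 μm/a × 7.85 g/cm³ = 653.8 g·m⁻²·a⁻¹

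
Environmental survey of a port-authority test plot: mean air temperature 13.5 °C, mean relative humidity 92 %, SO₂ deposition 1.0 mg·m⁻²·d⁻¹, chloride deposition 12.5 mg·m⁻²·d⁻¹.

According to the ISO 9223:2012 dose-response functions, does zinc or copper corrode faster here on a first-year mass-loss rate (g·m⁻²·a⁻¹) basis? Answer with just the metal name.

zinc: temperature factor f = -0.071·(3.5) = -0.2485
  SO₂ term: 0.0129·1.0^0.44·exp(0.046·92-0.2485) = 0.6928
  Sd branch = 0.0175·Sd^0.57·e^(0.008·RH+0.085·T) = 0.4856 μm/a
  sum: 0.6928 + 0.4856 → r_corr = 1.178 μm/a
  mass loss = 1.178 μm/a × 7.14 g/cm³ = 8.414 g·m⁻²·a⁻¹
copper: f(T) = -0.080·(T−10) [T>10 °C] = -0.2800
  Pd branch = 0.0053·Pd^0.26·e^(0.059·RH+f) = 0.9121 μm/a
  Sd branch = 0.01025·Sd^0.27·e^(0.036·RH+0.049·T) = 1.078 μm/a
  sum: 0.9121 + 1.078 → r_corr = 1.99 μm/a
  mass loss = 1.99 μm/a × 8.96 g/cm³ = 17.83 g·m⁻²·a⁻¹
Ordering by g·m⁻²·a⁻¹: copper (17.8) > zinc (8.41)

copper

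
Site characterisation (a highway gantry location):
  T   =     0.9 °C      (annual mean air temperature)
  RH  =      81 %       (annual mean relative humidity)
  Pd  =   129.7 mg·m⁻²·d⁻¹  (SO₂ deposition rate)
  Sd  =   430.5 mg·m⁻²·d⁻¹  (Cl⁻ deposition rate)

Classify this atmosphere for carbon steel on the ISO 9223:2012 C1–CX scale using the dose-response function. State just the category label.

carbon steel: T≤10 °C ⇒ hinge +0.150·(0.9−10) = -1.3650
  SO₂ term: 1.77·129.7^0.52·exp(0.02·81-1.3650) = 28.67
  Sd branch = 0.102·Sd^0.62·e^(0.033·RH+0.04·T) = 65.79 μm/a
  r_corr = 28.67 + 65.79 = 94.46 μm/a
94.5 μm/a falls in (80, 200] for carbon steel → category C5

C5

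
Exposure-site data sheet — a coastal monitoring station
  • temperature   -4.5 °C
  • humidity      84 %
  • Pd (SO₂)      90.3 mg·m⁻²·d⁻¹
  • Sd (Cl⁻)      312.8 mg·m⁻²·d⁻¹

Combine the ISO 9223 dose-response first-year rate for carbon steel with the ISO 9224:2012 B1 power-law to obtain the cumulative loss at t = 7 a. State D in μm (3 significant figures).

D(7) = 164 μm

carbon steel: temperature factor f = +0.150·(-14.5) = -2.1750
  Pd branch = 1.77·Pd^0.52·e^(0.02·RH+f) = 11.22 μm/a
  Sd branch = 0.102·Sd^0.62·e^(0.033·RH+0.04·T) = 48.01 μm/a
  sum: 11.22 + 48.01 → r_corr = 59.23 μm/a
ISO 9224: D(t) = r_corr · t^b with b = 0.523 (carbon steel, B1)
  D(7) = 59.23 × 7^0.523 = 59.23 × 2.767 = 163.9 μm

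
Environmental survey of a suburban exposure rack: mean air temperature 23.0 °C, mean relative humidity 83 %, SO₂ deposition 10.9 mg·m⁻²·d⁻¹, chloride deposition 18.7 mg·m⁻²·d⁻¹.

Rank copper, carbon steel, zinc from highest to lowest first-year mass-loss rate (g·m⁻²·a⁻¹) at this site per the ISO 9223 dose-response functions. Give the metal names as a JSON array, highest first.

copper: T>10 °C ⇒ hinge -0.080·(23.0−10) = -1.0400
  sulphur-dioxide contribution → 0.4667 μm/a
  chloride contribution → 1.384 μm/a
  total first-year rate 1.851 μm/a
  mass loss = 1.851 μm/a × 8.96 g/cm³ = 16.59 g·m⁻²·a⁻¹
carbon steel: T>10 °C ⇒ hinge -0.054·(23.0−10) = -0.7020
  sulphur-dioxide contribution → 15.98 μm/a
  chloride contribution → 24.33 μm/a
  total first-year rate 40.31 μm/a
  mass loss = 40.31 μm/a × 7.85 g/cm³ = 316.4 g·m⁻²·a⁻¹
zinc: f(T) = -0.071·(T−10) [T>10 °C] = -0.9230
  sulphur-dioxide contribution → 0.6673 μm/a
  chloride contribution → 1.275 μm/a
  total first-year rate 1.942 μm/a
  mass loss = 1.942 μm/a × 7.14 g/cm³ = 13.87 g·m⁻²·a⁻¹
Ordering by g·m⁻²·a⁻¹: carbon steel (316) > copper (16.6) > zinc (13.9)

["carbon steel", "copper", "zinc"]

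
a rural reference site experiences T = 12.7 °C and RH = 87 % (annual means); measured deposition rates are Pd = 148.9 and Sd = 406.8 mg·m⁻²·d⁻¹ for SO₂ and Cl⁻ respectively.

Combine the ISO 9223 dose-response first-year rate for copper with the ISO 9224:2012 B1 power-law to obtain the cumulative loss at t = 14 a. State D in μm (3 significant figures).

D(14) = 28.3 μm

copper: T>10 °C ⇒ hinge -0.080·(12.7−10) = -0.2160
  Pd branch = 0.0053·Pd^0.26·e^(0.059·RH+f) = 2.659 μm/a
  Cl⁻ term: 0.01025·406.8^0.27·exp(0.036·87+0.049·12.7) = 2.217
  sum: 2.659 + 2.217 → r_corr = 4.875 μm/a
ISO 9224: D(t) = r_corr · t^b with b = 0.667 (copper, B1)
  D(14) = 4.875 × 14^0.667 = 4.875 × 5.814 = 28.35 μm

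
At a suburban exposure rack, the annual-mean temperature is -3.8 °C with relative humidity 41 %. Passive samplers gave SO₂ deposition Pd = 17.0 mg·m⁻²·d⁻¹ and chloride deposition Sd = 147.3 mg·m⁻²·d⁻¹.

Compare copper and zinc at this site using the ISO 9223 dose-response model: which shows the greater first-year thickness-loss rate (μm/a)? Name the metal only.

zinc

copper: temperature factor f = +0.126·(-13.8) = -1.7388
  Pd branch = 0.0053·Pd^0.26·e^(0.059·RH+f) = 0.02186 μm/a
  Cl⁻ term: 0.01025·147.3^0.27·exp(0.036·41+0.049·-3.8) = 0.1433
  r_corr = 0.02186 + 0.1433 = 0.1652 μm/a
zinc: temperature factor f = +0.038·(-13.8) = -0.5244
  Pd branch = 0.0129·Pd^0.44·e^(0.046·RH+f) = 0.1751 μm/a
  Sd branch = 0.0175·Sd^0.57·e^(0.008·RH+0.085·T) = 0.3028 μm/a
  sum: 0.1751 + 0.3028 → r_corr = 0.4779 μm/a
Ordering by μm/a: zinc (0.478) > copper (0.165)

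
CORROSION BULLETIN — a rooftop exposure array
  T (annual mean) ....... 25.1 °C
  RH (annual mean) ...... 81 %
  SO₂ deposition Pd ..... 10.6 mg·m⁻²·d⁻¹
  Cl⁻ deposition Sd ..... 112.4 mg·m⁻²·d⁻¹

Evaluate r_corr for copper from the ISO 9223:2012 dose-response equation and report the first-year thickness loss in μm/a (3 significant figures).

copper: f(T) = -0.080·(T−10) [T>10 °C] = -1.2080
  SO₂ term: 0.0053·10.6^0.26·exp(0.059·81-1.2080) = 0.3481
  Cl⁻ term: 0.01025·112.4^0.27·exp(0.036·81+0.049·25.1) = 2.317
  sum: 0.3481 + 2.317 → r_corr = 2.665 μm/a

r_corr = 2.67 μm/a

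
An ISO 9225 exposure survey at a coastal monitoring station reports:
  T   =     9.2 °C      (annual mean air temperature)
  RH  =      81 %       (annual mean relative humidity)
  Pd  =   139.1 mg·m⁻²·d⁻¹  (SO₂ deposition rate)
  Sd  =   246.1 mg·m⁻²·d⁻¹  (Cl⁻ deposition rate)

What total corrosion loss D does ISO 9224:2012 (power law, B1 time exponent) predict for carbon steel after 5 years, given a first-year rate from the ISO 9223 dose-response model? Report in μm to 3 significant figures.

D(5) = 390 μm

carbon steel: f(T) = +0.150·(T−10) [T≤10 °C] = -0.1200
  sulphur-dioxide contribution → 103.3 μm/a
  chloride contribution → 64.83 μm/a
  total first-year rate 168.1 μm/a
ISO 9224: D(t) = r_corr · t^b with b = 0.523 (carbon steel, B1)
  D(5) = 168.1 × 5^0.523 = 168.1 × 2.32 = 390 μm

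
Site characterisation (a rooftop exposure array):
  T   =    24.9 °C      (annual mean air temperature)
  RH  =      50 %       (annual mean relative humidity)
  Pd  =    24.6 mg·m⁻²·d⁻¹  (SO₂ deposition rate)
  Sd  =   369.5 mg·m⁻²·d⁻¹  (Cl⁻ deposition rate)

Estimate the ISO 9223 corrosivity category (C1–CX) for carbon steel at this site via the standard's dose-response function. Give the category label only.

carbon steel: T>10 °C ⇒ hinge -0.054·(24.9−10) = -0.8046
  Pd branch = 1.77·Pd^0.52·e^(0.02·RH+f) = 11.38 μm/a
  Sd branch = 0.102·Sd^0.62·e^(0.033·RH+0.04·T) = 56.19 μm/a
  sum: 11.38 + 56.19 → r_corr = 67.57 μm/a
ISO 9223 Table 2 (carbon steel): 50 < 67.6 ≤ 80 μm/a ⇒ C4

C4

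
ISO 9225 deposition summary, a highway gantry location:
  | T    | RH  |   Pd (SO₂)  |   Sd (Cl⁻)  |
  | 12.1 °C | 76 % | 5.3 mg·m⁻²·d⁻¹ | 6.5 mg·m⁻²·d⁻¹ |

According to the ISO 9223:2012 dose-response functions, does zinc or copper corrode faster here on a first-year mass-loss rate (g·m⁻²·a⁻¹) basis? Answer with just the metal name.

copper

zinc: f(T) = -0.071·(T−10) [T>10 °C] = -0.1491
  SO₂ term: 0.0129·5.3^0.44·exp(0.046·76-0.1491) = 0.7635
  Cl⁻ term: 0.0175·6.5^0.57·exp(0.008·76+0.085·12.1) = 0.2613
  r_corr = 0.7635 + 0.2613 = 1.025 μm/a
  mass loss = 1.025 μm/a × 7.14 g/cm³ = 7.317 g·m⁻²·a⁻¹
copper: f(T) = -0.080·(T−10) [T>10 °C] = -0.1680
  Pd branch = 0.0053·Pd^0.26·e^(0.059·RH+f) = 0.6124 μm/a
  Cl⁻ term: 0.01025·6.5^0.27·exp(0.036·76+0.049·12.1) = 0.4742
  sum: 0.6124 + 0.4742 → r_corr = 1.087 μm/a
  mass loss = 1.087 μm/a × 8.96 g/cm³ = 9.735 g·m⁻²·a⁻¹
Ordering by g·m⁻²·a⁻¹: copper (9.74) > zinc (7.32)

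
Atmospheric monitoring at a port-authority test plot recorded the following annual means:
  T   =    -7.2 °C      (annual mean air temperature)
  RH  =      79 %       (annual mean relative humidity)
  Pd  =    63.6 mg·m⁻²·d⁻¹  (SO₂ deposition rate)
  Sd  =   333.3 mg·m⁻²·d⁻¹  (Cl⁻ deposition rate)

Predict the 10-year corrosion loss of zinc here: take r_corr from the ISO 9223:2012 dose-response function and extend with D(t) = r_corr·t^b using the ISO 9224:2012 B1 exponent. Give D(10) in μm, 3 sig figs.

zinc: f(T) = +0.038·(T−10) [T≤10 °C] = -0.6536
  Pd branch = 0.0129·Pd^0.44·e^(0.046·RH+f) = 1.579 μm/a
  Sd branch = 0.0175·Sd^0.57·e^(0.008·RH+0.085·T) = 0.4895 μm/a
  r_corr = 1.579 + 0.4895 = 2.069 μm/a
ISO 9224: D(t) = r_corr · t^b with b = 0.813 (zinc, B1)
  D(10) = 2.069 × 10^0.813 = 2.069 × 6.501 = 13.45 μm

D(10) = 13.5 μm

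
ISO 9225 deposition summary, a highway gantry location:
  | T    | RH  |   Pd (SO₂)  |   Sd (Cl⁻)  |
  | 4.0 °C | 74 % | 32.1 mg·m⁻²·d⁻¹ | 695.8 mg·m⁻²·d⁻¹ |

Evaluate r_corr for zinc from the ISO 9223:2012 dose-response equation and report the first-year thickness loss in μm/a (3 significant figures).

zinc: T≤10 °C ⇒ hinge +0.038·(4.0−10) = -0.2280
  sulphur-dioxide contribution → 1.422 μm/a
  chloride contribution → 1.854 μm/a
  ⇒ r_corr(zinc) = 3.275 μm/a

r_corr = 3.28 μm/a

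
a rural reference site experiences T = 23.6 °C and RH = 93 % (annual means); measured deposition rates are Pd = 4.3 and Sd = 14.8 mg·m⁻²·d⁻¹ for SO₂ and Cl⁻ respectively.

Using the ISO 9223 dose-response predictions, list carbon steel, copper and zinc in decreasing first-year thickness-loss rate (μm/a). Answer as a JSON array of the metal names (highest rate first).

["carbon steel", "copper", "zinc"]

carbon steel: f(T) = -0.054·(T−10) [T>10 °C] = -0.7344
  SO₂ term: 1.77·4.3^0.52·exp(0.02·93-0.7344) = 11.65
  Cl⁻ term: 0.102·14.8^0.62·exp(0.033·93+0.04·23.6) = 29.99
  sum: 11.65 + 29.99 → r_corr = 41.64 μm/a
copper: T>10 °C ⇒ hinge -0.080·(23.6−10) = -1.0880
  SO₂ term: 0.0053·4.3^0.26·exp(0.059·93-1.0880) = 0.6301
  Sd branch = 0.01025·Sd^0.27·e^(0.036·RH+0.049·T) = 1.918 μm/a
  r_corr = 0.6301 + 1.918 = 2.549 μm/a
zinc: T>10 °C ⇒ hinge -0.071·(23.6−10) = -0.9656
  SO₂ term: 0.0129·4.3^0.44·exp(0.046·93-0.9656) = 0.6728
  Cl⁻ term: 0.0175·14.8^0.57·exp(0.008·93+0.085·23.6) = 1.272
  sum: 0.6728 + 1.272 → r_corr = 1.945 μm/a
Ordering by μm/a: carbon steel (41.6) > copper (2.55) > zinc (1.94)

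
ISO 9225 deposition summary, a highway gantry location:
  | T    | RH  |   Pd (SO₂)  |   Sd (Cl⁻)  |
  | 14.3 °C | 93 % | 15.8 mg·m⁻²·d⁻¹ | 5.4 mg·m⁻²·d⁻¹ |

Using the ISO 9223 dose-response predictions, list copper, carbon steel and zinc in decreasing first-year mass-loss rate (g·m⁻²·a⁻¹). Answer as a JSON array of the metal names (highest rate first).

copper: temperature factor f = -0.080·(4.3) = -0.3440
  sulphur-dioxide contribution → 1.86 μm/a
  chloride contribution → 0.9264 μm/a
  ⇒ r_corr(copper) = 2.786 μm/a
  mass loss = 2.786 μm/a × 8.96 g/cm³ = 24.97 g·m⁻²·a⁻¹
carbon steel: f(T) = -0.054·(T−10) [T>10 °C] = -0.2322
  sulphur-dioxide contribution → 37.86 μm/a
  chloride contribution → 11.06 μm/a
  total first-year rate 48.93 μm/a
  mass loss = 48.93 μm/a × 7.85 g/cm³ = 384.1 g·m⁻²·a⁻¹
zinc: temperature factor f = -0.071·(4.3) = -0.3053
  sulphur-dioxide contribution → 2.308 μm/a
  chloride contribution → 0.3247 μm/a
  ⇒ r_corr(zinc) = 2.633 μm/a
  mass loss = 2.633 μm/a × 7.14 g/cm³ = 18.8 g·m⁻²·a⁻¹
Ordering by g·m⁻²·a⁻¹: carbon steel (384) > copper (25) > zinc (18.8)

["carbon steel", "copper", "zinc"]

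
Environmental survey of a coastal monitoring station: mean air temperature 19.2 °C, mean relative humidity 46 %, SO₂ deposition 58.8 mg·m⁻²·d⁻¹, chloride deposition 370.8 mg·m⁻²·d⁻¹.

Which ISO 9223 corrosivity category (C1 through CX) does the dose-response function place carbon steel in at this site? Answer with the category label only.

C4

carbon steel: f(T) = -0.054·(T−10) [T>10 °C] = -0.4968
  sulphur-dioxide contribution → 22.48 μm/a
  chloride contribution → 39.29 μm/a
  ⇒ r_corr(carbon steel) = 61.77 μm/a
ISO 9223 Table 2 (carbon steel): 50 < 61.8 ≤ 80 μm/a ⇒ C4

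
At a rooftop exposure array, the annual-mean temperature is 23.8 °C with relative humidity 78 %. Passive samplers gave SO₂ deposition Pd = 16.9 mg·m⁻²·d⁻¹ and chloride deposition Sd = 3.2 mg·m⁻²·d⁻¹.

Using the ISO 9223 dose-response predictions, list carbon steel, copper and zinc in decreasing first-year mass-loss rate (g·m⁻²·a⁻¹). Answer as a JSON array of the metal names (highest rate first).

carbon steel: T>10 °C ⇒ hinge -0.054·(23.8−10) = -0.7452
  Pd branch = 1.77·Pd^0.52·e^(0.02·RH+f) = 17.39 μm/a
  Cl⁻ term: 0.102·3.2^0.62·exp(0.033·78+0.04·23.8) = 7.13
  r_corr = 17.39 + 7.13 = 24.52 μm/a
  mass loss = 24.52 μm/a × 7.85 g/cm³ = 192.5 g·m⁻²·a⁻¹
copper: temperature factor f = -0.080·(13.8) = -1.1040
  SO₂ term: 0.0053·16.9^0.26·exp(0.059·78-1.1040) = 0.3653
  Sd branch = 0.01025·Sd^0.27·e^(0.036·RH+0.049·T) = 0.7466 μm/a
  sum: 0.3653 + 0.7466 → r_corr = 1.112 μm/a
  mass loss = 1.112 μm/a × 8.96 g/cm³ = 9.963 g·m⁻²·a⁻¹
zinc: T>10 °C ⇒ hinge -0.071·(23.8−10) = -0.9798
  Pd branch = 0.0129·Pd^0.44·e^(0.046·RH+f) = 0.6076 μm/a
  Cl⁻ term: 0.0175·3.2^0.57·exp(0.008·78+0.085·23.8) = 0.4792
  sum: 0.6076 + 0.4792 → r_corr = 1.087 μm/a
  mass loss = 1.087 μm/a × 7.14 g/cm³ = 7.76 g·m⁻²·a⁻¹
Ordering by g·m⁻²·a⁻¹: carbon steel (192) > copper (9.96) > zinc (7.76)

["carbon steel", "copper", "zinc"]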